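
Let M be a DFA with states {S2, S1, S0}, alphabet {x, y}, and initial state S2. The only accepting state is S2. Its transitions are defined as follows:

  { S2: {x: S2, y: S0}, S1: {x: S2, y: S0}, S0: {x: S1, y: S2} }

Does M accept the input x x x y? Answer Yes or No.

Trace: S2 -x-> S2 -x-> S2 -x-> S2 -y-> S0
End state S0 is not accepting.

No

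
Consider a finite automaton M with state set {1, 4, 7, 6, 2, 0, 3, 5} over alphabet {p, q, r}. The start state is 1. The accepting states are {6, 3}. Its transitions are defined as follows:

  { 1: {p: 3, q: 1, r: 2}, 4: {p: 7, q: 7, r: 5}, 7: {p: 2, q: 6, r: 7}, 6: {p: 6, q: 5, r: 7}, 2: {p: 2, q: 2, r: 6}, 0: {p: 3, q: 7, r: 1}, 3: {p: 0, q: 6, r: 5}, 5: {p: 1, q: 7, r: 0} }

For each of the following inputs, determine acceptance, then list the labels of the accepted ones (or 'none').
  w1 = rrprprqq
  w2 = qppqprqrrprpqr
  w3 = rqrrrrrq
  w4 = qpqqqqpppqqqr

w1: 1 → 2 → 6 → 6 → 7 → 2 → 6 → 5 → 7  → end 7, rejected
w2: 1 → 1 → 3 → 0 → 7 → 2 → 6 → 5 → 0 → 1 → 3 → 5 → 1 → 1 → 2  → end 2, rejected
w3: 1 → 2 → 2 → 6 → 7 → 7 → 7 → 7 → 6  → end 6, accepted
w4: 1 → 1 → 3 → 6 → 5 → 7 → 6 → 6 → 6 → 6 → 5 → 7 → 6 → 7  → end 7, rejected

w3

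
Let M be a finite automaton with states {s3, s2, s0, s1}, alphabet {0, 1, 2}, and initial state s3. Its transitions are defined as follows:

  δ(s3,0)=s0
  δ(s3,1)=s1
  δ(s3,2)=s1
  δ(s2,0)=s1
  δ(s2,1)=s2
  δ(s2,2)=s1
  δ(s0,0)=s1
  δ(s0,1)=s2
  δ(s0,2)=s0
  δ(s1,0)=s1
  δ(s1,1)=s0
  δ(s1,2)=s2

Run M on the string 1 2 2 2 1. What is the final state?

s2

start at s3
read '1': s3 → s1
read '2': s1 → s2
read '2': s2 → s1
read '2': s1 → s2
read '1': s2 → s2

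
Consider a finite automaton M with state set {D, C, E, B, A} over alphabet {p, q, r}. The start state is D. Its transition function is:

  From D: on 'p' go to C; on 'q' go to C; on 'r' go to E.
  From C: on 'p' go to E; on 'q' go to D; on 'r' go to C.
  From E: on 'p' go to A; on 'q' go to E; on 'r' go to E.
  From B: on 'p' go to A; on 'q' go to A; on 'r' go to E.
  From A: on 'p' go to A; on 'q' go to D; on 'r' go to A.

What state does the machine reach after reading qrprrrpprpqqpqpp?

A

Trace: D -q-> C -r-> C -p-> E -r-> E -r-> E -r-> E -p-> A -p-> A -r-> A -p-> A -q-> D -q-> C -p-> E -q-> E -p-> A -p-> A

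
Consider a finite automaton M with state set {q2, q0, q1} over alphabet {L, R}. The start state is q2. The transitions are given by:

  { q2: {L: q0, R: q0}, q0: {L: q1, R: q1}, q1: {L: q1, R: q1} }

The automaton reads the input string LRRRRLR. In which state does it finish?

Trace: q2 -L-> q0 -R-> q1 -R-> q1 -R-> q1 -R-> q1 -L-> q1 -R-> q1

q1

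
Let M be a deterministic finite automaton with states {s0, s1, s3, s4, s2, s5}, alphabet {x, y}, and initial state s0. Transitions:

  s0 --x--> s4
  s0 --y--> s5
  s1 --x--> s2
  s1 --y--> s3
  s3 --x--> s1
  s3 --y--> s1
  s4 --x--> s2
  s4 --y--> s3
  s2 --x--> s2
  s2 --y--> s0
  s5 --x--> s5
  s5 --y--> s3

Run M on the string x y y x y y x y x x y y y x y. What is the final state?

s0 → s4 → s3 → s1 → s2 → s0 → s5 → s5 → s3 → s1 → s2 → s0 → s5 → s3 → s1 → s3

s3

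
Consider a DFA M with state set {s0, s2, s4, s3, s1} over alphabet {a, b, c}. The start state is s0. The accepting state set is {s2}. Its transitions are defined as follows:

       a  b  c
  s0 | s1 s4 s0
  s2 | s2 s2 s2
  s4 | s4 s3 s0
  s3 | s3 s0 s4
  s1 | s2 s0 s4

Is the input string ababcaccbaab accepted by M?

No

s0 → s1 → s0 → s1 → s0 → s0 → s1 → s4 → s0 → s4 → s4 → s4 → s3
End state s3 is not accepting.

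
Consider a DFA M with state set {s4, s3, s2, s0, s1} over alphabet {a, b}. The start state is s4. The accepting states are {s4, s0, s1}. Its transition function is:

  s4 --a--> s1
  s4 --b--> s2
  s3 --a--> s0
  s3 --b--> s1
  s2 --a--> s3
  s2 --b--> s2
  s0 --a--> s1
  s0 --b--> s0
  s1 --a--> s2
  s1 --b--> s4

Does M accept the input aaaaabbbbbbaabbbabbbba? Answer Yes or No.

s4 → s1 → s2 → s3 → s0 → s1 → s4 → s2 → s2 → s2 → s2 → s2 → s3 → s0 → s0 → s0 → s0 → s1 → s4 → s2 → s2 → s2 → s3
End state s3 is not accepting.

No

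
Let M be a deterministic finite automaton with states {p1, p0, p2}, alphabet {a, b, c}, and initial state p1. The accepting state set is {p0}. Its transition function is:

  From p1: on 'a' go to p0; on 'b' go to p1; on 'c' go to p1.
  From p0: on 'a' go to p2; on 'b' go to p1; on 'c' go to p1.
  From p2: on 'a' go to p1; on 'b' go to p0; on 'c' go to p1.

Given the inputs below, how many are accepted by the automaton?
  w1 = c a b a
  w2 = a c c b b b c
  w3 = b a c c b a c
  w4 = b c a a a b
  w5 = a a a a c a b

w1: p1 → p1 → p0 → p1 → p0  → end p0, accepted
w2: p1 → p0 → p1 → p1 → p1 → p1 → p1 → p1  → end p1, rejected
w3: p1 → p1 → p0 → p1 → p1 → p1 → p0 → p1  → end p1, rejected
w4: p1 → p1 → p1 → p0 → p2 → p1 → p1  → end p1, rejected
w5: p1 → p0 → p2 → p1 → p0 → p1 → p0 → p1  → end p1, rejected

1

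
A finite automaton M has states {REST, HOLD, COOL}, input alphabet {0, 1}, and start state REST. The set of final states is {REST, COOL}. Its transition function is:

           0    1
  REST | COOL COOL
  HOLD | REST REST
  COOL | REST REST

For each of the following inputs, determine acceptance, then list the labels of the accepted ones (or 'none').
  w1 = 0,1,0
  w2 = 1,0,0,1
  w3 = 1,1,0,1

w1, w2, w3

w1: Trace: REST -0-> COOL -1-> REST -0-> COOL  → end COOL, accepted
w2: Trace: REST -1-> COOL -0-> REST -0-> COOL -1-> REST  → end REST, accepted
w3: Trace: REST -1-> COOL -1-> REST -0-> COOL -1-> REST  → end REST, accepted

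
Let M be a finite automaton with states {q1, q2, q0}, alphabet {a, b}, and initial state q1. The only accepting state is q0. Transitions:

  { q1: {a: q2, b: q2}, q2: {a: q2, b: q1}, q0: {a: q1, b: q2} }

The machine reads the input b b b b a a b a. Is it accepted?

No

Trace: q1 -b-> q2 -b-> q1 -b-> q2 -b-> q1 -a-> q2 -a-> q2 -b-> q1 -a-> q2
End state q2 is not accepting.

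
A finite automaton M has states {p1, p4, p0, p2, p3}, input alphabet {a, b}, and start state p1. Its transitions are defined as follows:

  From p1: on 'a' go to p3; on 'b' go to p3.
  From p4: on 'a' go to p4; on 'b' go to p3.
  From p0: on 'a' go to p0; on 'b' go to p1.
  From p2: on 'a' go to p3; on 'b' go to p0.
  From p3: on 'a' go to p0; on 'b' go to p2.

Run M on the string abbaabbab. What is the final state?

p1

Trace: p1 -a-> p3 -b-> p2 -b-> p0 -a-> p0 -a-> p0 -b-> p1 -b-> p3 -a-> p0 -b-> p1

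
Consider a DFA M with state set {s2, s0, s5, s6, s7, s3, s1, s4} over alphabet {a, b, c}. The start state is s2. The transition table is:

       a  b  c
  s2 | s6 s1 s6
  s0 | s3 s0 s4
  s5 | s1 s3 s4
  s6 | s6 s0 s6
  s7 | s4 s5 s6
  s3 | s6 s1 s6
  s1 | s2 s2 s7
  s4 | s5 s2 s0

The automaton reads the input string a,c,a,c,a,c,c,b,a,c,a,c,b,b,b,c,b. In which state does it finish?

s2

s2 → s6 → s6 → s6 → s6 → s6 → s6 → s6 → s0 → s3 → s6 → s6 → s6 → s0 → s0 → s0 → s4 → s2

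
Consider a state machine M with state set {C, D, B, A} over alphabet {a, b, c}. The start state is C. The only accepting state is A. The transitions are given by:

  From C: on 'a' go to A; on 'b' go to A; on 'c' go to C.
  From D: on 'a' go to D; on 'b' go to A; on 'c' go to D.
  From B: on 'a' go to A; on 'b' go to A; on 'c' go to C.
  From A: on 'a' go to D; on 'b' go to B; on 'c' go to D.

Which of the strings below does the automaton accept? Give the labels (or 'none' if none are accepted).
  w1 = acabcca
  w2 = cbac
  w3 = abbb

none

w1: C → A → D → D → A → D → D → D  → end D, rejected
w2: C → C → A → D → D  → end D, rejected
w3: C → A → B → A → B  → end B, rejected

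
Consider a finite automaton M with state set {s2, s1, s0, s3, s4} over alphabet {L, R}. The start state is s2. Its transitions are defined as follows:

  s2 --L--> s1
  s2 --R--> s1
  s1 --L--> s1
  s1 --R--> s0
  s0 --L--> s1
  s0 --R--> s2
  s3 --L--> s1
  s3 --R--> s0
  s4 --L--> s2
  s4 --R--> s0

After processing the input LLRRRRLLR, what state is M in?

Trace: s2 -L-> s1 -L-> s1 -R-> s0 -R-> s2 -R-> s1 -R-> s0 -L-> s1 -L-> s1 -R-> s0

s0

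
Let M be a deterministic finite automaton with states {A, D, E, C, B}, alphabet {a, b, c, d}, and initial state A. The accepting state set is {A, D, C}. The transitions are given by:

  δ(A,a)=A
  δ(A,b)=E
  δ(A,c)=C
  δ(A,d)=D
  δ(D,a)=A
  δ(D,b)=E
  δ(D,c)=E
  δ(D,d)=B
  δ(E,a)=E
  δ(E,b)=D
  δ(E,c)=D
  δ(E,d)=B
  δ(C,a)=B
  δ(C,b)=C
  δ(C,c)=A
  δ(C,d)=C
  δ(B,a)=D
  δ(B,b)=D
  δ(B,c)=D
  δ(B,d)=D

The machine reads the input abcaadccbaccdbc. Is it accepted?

Trace: A -a-> A -b-> E -c-> D -a-> A -a-> A -d-> D -c-> E -c-> D -b-> E -a-> E -c-> D -c-> E -d-> B -b-> D -c-> E
End state E is not accepting.

No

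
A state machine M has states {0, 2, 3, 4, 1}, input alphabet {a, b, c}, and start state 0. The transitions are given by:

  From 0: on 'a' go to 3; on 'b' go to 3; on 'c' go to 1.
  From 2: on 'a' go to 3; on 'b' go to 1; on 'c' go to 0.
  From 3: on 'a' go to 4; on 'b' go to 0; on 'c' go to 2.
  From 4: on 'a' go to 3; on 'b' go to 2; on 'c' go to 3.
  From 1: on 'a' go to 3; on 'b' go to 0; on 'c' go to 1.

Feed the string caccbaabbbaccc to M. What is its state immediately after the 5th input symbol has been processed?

3

start at 0
read 'c': 0 → 1
read 'a': 1 → 3
read 'c': 3 → 2
read 'c': 2 → 0
read 'b': 0 → 3
After 5 symbols: 3.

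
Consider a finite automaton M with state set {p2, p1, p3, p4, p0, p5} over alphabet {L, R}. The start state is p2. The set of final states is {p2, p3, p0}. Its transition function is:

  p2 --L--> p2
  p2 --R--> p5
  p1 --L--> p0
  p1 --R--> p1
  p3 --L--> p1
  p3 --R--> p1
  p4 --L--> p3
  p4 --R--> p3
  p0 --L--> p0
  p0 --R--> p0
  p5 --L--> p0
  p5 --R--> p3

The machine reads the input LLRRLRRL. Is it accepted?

Trace: p2 -L-> p2 -L-> p2 -R-> p5 -R-> p3 -L-> p1 -R-> p1 -R-> p1 -L-> p0
End state p0 is accepting.

Yes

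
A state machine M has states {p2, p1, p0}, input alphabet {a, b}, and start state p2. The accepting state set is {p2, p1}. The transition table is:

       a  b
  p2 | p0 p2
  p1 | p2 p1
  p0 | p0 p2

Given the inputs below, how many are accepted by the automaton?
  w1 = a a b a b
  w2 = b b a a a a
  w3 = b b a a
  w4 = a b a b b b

2

w1: p2 → p0 → p0 → p2 → p0 → p2  → end p2, accepted
w2: p2 → p2 → p2 → p0 → p0 → p0 → p0  → end p0, rejected
w3: p2 → p2 → p2 → p0 → p0  → end p0, rejected
w4: p2 → p0 → p2 → p0 → p2 → p2 → p2  → end p2, accepted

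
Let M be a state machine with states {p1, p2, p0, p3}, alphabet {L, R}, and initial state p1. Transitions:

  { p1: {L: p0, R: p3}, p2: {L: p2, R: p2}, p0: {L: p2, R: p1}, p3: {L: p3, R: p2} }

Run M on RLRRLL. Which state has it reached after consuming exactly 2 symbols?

p3

Trace: p1 -R-> p3 -L-> p3
After 2 symbols: p3.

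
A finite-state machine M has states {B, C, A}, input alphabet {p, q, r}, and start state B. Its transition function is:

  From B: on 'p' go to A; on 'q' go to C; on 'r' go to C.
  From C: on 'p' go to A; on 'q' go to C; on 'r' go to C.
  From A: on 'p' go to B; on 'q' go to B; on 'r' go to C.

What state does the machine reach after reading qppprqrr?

C

B → C → A → B → A → C → C → C → C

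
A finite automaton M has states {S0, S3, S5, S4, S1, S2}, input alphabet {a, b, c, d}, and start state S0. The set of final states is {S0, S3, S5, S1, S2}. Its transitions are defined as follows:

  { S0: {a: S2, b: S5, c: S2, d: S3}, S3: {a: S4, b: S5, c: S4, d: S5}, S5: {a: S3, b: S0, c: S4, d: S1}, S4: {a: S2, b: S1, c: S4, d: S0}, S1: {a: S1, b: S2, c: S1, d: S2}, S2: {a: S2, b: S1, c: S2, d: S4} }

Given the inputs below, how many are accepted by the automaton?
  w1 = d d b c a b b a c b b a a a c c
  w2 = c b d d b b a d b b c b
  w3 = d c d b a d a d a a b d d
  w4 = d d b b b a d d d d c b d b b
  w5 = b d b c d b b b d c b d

4

w1:
  start at S0
  read 'd': S0 → S3
  read 'd': S3 → S5
  read 'b': S5 → S0
  read 'c': S0 → S2
  read 'a': S2 → S2
  read 'b': S2 → S1
  read 'b': S1 → S2
  read 'a': S2 → S2
  read 'c': S2 → S2
  read 'b': S2 → S1
  read 'b': S1 → S2
  read 'a': S2 → S2
  read 'a': S2 → S2
  read 'a': S2 → S2
  read 'c': S2 → S2
  read 'c': S2 → S2
  end S2, accepted
w2:
  start at S0
  read 'c': S0 → S2
  read 'b': S2 → S1
  read 'd': S1 → S2
  read 'd': S2 → S4
  read 'b': S4 → S1
  read 'b': S1 → S2
  read 'a': S2 → S2
  read 'd': S2 → S4
  read 'b': S4 → S1
  read 'b': S1 → S2
  read 'c': S2 → S2
  read 'b': S2 → S1
  end S1, accepted
w3:
  start at S0
  read 'd': S0 → S3
  read 'c': S3 → S4
  read 'd': S4 → S0
  read 'b': S0 → S5
  read 'a': S5 → S3
  read 'd': S3 → S5
  read 'a': S5 → S3
  read 'd': S3 → S5
  read 'a': S5 → S3
  read 'a': S3 → S4
  read 'b': S4 → S1
  read 'd': S1 → S2
  read 'd': S2 → S4
  end S4, rejected
w4:
  start at S0
  read 'd': S0 → S3
  read 'd': S3 → S5
  read 'b': S5 → S0
  read 'b': S0 → S5
  read 'b': S5 → S0
  read 'a': S0 → S2
  read 'd': S2 → S4
  read 'd': S4 → S0
  read 'd': S0 → S3
  read 'd': S3 → S5
  read 'c': S5 → S4
  read 'b': S4 → S1
  read 'd': S1 → S2
  read 'b': S2 → S1
  read 'b': S1 → S2
  end S2, accepted
w5:
  start at S0
  read 'b': S0 → S5
  read 'd': S5 → S1
  read 'b': S1 → S2
  read 'c': S2 → S2
  read 'd': S2 → S4
  read 'b': S4 → S1
  read 'b': S1 → S2
  read 'b': S2 → S1
  read 'd': S1 → S2
  read 'c': S2 → S2
  read 'b': S2 → S1
  read 'd': S1 → S2
  end S2, accepted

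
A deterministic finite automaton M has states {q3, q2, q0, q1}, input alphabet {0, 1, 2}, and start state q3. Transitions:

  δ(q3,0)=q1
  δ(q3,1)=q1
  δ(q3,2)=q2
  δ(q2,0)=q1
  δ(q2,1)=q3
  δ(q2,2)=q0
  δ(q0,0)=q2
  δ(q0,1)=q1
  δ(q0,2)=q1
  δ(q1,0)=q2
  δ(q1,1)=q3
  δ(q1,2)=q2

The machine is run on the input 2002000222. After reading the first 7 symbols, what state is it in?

q2

q3 → q2 → q1 → q2 → q0 → q2 → q1 → q2
After 7 symbols: q2.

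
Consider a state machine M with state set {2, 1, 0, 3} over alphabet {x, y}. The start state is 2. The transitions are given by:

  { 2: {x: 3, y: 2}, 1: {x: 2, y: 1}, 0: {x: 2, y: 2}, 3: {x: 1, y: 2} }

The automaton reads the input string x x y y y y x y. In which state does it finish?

Trace: 2 -x-> 3 -x-> 1 -y-> 1 -y-> 1 -y-> 1 -y-> 1 -x-> 2 -y-> 2

2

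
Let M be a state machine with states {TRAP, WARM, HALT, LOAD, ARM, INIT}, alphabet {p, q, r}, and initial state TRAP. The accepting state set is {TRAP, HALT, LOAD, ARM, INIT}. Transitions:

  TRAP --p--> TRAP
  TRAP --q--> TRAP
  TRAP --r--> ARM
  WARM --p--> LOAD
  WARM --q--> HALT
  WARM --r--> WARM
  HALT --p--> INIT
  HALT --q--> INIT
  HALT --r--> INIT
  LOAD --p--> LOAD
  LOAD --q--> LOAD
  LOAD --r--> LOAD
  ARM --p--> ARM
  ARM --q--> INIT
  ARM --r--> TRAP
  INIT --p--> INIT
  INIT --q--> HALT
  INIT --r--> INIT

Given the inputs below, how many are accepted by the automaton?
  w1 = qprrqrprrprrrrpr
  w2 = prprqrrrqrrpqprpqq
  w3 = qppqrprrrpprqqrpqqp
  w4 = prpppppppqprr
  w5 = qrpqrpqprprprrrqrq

5

w1:
  start at TRAP
  read 'q': TRAP → TRAP
  read 'p': TRAP → TRAP
  read 'r': TRAP → ARM
  read 'r': ARM → TRAP
  read 'q': TRAP → TRAP
  read 'r': TRAP → ARM
  read 'p': ARM → ARM
  read 'r': ARM → TRAP
  read 'r': TRAP → ARM
  read 'p': ARM → ARM
  read 'r': ARM → TRAP
  read 'r': TRAP → ARM
  read 'r': ARM → TRAP
  read 'r': TRAP → ARM
  read 'p': ARM → ARM
  read 'r': ARM → TRAP
  end TRAP, accepted
w2:
  start at TRAP
  read 'p': TRAP → TRAP
  read 'r': TRAP → ARM
  read 'p': ARM → ARM
  read 'r': ARM → TRAP
  read 'q': TRAP → TRAP
  read 'r': TRAP → ARM
  read 'r': ARM → TRAP
  read 'r': TRAP → ARM
  read 'q': ARM → INIT
  read 'r': INIT → INIT
  read 'r': INIT → INIT
  read 'p': INIT → INIT
  read 'q': INIT → HALT
  read 'p': HALT → INIT
  read 'r': INIT → INIT
  read 'p': INIT → INIT
  read 'q': INIT → HALT
  read 'q': HALT → INIT
  end INIT, accepted
w3:
  start at TRAP
  read 'q': TRAP → TRAP
  read 'p': TRAP → TRAP
  read 'p': TRAP → TRAP
  read 'q': TRAP → TRAP
  read 'r': TRAP → ARM
  read 'p': ARM → ARM
  read 'r': ARM → TRAP
  read 'r': TRAP → ARM
  read 'r': ARM → TRAP
  read 'p': TRAP → TRAP
  read 'p': TRAP → TRAP
  read 'r': TRAP → ARM
  read 'q': ARM → INIT
  read 'q': INIT → HALT
  read 'r': HALT → INIT
  read 'p': INIT → INIT
  read 'q': INIT → HALT
  read 'q': HALT → INIT
  read 'p': INIT → INIT
  end INIT, accepted
w4:
  start at TRAP
  read 'p': TRAP → TRAP
  read 'r': TRAP → ARM
  read 'p': ARM → ARM
  read 'p': ARM → ARM
  read 'p': ARM → ARM
  read 'p': ARM → ARM
  read 'p': ARM → ARM
  read 'p': ARM → ARM
  read 'p': ARM → ARM
  read 'q': ARM → INIT
  read 'p': INIT → INIT
  read 'r': INIT → INIT
  read 'r': INIT → INIT
  end INIT, accepted
w5:
  start at TRAP
  read 'q': TRAP → TRAP
  read 'r': TRAP → ARM
  read 'p': ARM → ARM
  read 'q': ARM → INIT
  read 'r': INIT → INIT
  read 'p': INIT → INIT
  read 'q': INIT → HALT
  read 'p': HALT → INIT
  read 'r': INIT → INIT
  read 'p': INIT → INIT
  read 'r': INIT → INIT
  read 'p': INIT → INIT
  read 'r': INIT → INIT
  read 'r': INIT → INIT
  read 'r': INIT → INIT
  read 'q': INIT → HALT
  read 'r': HALT → INIT
  read 'q': INIT → HALT
  end HALT, accepted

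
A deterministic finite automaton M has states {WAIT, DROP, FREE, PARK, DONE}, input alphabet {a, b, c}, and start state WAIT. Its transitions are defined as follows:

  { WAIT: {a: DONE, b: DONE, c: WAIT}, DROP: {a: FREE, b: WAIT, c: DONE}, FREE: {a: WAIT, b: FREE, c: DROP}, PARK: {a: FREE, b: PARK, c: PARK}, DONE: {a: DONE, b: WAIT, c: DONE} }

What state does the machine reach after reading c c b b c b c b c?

start at WAIT
read 'c': WAIT → WAIT
read 'c': WAIT → WAIT
read 'b': WAIT → DONE
read 'b': DONE → WAIT
read 'c': WAIT → WAIT
read 'b': WAIT → DONE
read 'c': DONE → DONE
read 'b': DONE → WAIT
read 'c': WAIT → WAIT

WAIT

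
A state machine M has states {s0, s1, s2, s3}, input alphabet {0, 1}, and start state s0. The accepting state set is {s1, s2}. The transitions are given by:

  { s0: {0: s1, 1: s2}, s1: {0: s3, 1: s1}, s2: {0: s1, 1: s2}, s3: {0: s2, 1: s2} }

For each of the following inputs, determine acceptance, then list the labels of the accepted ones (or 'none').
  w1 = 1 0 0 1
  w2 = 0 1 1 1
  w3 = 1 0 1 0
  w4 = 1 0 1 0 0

w1, w2, w4

w1: s0 → s2 → s1 → s3 → s2  → end s2, accepted
w2: s0 → s1 → s1 → s1 → s1  → end s1, accepted
w3: s0 → s2 → s1 → s1 → s3  → end s3, rejected
w4: s0 → s2 → s1 → s1 → s3 → s2  → end s2, accepted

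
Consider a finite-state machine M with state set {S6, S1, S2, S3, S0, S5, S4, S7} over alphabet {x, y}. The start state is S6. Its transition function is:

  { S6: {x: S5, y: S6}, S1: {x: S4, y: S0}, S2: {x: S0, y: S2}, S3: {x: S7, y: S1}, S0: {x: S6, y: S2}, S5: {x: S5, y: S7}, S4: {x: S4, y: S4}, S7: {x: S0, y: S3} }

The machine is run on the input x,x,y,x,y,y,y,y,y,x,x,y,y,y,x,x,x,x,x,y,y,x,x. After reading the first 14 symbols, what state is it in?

start at S6
read 'x': S6 → S5
read 'x': S5 → S5
read 'y': S5 → S7
read 'x': S7 → S0
read 'y': S0 → S2
read 'y': S2 → S2
read 'y': S2 → S2
read 'y': S2 → S2
read 'y': S2 → S2
read 'x': S2 → S0
read 'x': S0 → S6
read 'y': S6 → S6
read 'y': S6 → S6
read 'y': S6 → S6
After 14 symbols: S6.

S6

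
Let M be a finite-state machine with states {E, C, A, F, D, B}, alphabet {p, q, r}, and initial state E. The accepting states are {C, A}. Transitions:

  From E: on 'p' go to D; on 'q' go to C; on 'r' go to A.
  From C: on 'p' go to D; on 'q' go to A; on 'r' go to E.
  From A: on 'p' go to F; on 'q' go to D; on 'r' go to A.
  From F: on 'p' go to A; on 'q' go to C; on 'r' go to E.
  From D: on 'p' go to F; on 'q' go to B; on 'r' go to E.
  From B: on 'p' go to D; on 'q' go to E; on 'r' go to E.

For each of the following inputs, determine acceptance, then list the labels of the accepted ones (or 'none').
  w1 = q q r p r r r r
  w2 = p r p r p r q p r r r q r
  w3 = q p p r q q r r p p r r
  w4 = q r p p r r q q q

w1, w3

w1: E → C → A → A → F → E → A → A → A  → end A, accepted
w2: E → D → E → D → E → D → E → C → D → E → A → A → D → E  → end E, rejected
w3: E → C → D → F → E → C → A → A → A → F → A → A → A  → end A, accepted
w4: E → C → E → D → F → E → A → D → B → E  → end E, rejected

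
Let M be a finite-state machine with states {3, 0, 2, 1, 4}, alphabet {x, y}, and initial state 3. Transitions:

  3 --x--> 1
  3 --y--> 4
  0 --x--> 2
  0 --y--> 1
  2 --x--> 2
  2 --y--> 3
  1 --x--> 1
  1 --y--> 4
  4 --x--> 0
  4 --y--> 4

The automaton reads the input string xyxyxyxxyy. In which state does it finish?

4

Trace: 3 -x-> 1 -y-> 4 -x-> 0 -y-> 1 -x-> 1 -y-> 4 -x-> 0 -x-> 2 -y-> 3 -y-> 4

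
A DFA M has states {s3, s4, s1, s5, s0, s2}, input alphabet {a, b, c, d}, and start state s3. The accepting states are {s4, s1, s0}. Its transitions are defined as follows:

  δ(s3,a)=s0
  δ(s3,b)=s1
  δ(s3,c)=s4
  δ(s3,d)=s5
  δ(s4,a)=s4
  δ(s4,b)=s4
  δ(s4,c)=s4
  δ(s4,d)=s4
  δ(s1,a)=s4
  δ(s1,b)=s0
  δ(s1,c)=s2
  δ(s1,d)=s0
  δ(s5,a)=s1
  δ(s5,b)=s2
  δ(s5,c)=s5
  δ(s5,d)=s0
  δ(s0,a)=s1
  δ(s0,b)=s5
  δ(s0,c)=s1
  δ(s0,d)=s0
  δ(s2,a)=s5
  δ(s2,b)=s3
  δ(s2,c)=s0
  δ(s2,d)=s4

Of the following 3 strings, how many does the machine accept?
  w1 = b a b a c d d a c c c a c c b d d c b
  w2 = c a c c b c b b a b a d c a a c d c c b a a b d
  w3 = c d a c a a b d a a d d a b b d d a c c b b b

w1:
  start at s3
  read 'b': s3 → s1
  read 'a': s1 → s4
  read 'b': s4 → s4
  read 'a': s4 → s4
  read 'c': s4 → s4
  read 'd': s4 → s4
  read 'd': s4 → s4
  read 'a': s4 → s4
  read 'c': s4 → s4
  read 'c': s4 → s4
  read 'c': s4 → s4
  read 'a': s4 → s4
  read 'c': s4 → s4
  read 'c': s4 → s4
  read 'b': s4 → s4
  read 'd': s4 → s4
  read 'd': s4 → s4
  read 'c': s4 → s4
  read 'b': s4 → s4
  end s4, accepted
w2:
  start at s3
  read 'c': s3 → s4
  read 'a': s4 → s4
  read 'c': s4 → s4
  read 'c': s4 → s4
  read 'b': s4 → s4
  read 'c': s4 → s4
  read 'b': s4 → s4
  read 'b': s4 → s4
  read 'a': s4 → s4
  read 'b': s4 → s4
  read 'a': s4 → s4
  read 'd': s4 → s4
  read 'c': s4 → s4
  read 'a': s4 → s4
  read 'a': s4 → s4
  read 'c': s4 → s4
  read 'd': s4 → s4
  read 'c': s4 → s4
  read 'c': s4 → s4
  read 'b': s4 → s4
  read 'a': s4 → s4
  read 'a': s4 → s4
  read 'b': s4 → s4
  read 'd': s4 → s4
  end s4, accepted
w3:
  start at s3
  read 'c': s3 → s4
  read 'd': s4 → s4
  read 'a': s4 → s4
  read 'c': s4 → s4
  read 'a': s4 → s4
  read 'a': s4 → s4
  read 'b': s4 → s4
  read 'd': s4 → s4
  read 'a': s4 → s4
  read 'a': s4 → s4
  read 'd': s4 → s4
  read 'd': s4 → s4
  read 'a': s4 → s4
  read 'b': s4 → s4
  read 'b': s4 → s4
  read 'd': s4 → s4
  read 'd': s4 → s4
  read 'a': s4 → s4
  read 'c': s4 → s4
  read 'c': s4 → s4
  read 'b': s4 → s4
  read 'b': s4 → s4
  read 'b': s4 → s4
  end s4, accepted

3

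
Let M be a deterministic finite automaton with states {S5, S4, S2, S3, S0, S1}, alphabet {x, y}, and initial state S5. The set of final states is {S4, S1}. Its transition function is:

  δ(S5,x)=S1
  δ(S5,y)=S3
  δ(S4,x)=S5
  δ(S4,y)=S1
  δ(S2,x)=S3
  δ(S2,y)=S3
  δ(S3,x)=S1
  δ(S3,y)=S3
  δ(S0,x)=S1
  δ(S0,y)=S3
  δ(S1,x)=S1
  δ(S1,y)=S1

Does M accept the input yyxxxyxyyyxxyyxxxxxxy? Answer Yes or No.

start at S5
read 'y': S5 → S3
read 'y': S3 → S3
read 'x': S3 → S1
read 'x': S1 → S1
read 'x': S1 → S1
read 'y': S1 → S1
read 'x': S1 → S1
read 'y': S1 → S1
read 'y': S1 → S1
read 'y': S1 → S1
read 'x': S1 → S1
read 'x': S1 → S1
read 'y': S1 → S1
read 'y': S1 → S1
read 'x': S1 → S1
read 'x': S1 → S1
read 'x': S1 → S1
read 'x': S1 → S1
read 'x': S1 → S1
read 'x': S1 → S1
read 'y': S1 → S1
End state S1 is accepting.

Yes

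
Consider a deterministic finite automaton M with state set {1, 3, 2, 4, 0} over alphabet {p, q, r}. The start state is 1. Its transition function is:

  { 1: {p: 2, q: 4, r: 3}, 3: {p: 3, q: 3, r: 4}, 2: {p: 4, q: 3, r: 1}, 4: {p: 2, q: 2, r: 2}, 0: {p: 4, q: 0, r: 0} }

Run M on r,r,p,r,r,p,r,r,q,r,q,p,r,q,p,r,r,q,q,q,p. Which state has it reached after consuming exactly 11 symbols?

Trace: 1 -r-> 3 -r-> 4 -p-> 2 -r-> 1 -r-> 3 -p-> 3 -r-> 4 -r-> 2 -q-> 3 -r-> 4 -q-> 2
After 11 symbols: 2.

2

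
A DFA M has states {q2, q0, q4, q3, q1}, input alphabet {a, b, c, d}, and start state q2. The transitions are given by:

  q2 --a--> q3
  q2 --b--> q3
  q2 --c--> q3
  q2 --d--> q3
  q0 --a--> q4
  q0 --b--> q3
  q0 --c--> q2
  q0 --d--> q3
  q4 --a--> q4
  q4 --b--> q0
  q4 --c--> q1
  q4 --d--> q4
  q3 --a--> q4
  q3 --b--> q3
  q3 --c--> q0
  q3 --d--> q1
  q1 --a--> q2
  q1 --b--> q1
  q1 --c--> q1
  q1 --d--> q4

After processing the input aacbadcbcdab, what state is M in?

q0

start at q2
read 'a': q2 → q3
read 'a': q3 → q4
read 'c': q4 → q1
read 'b': q1 → q1
read 'a': q1 → q2
read 'd': q2 → q3
read 'c': q3 → q0
read 'b': q0 → q3
read 'c': q3 → q0
read 'd': q0 → q3
read 'a': q3 → q4
read 'b': q4 → q0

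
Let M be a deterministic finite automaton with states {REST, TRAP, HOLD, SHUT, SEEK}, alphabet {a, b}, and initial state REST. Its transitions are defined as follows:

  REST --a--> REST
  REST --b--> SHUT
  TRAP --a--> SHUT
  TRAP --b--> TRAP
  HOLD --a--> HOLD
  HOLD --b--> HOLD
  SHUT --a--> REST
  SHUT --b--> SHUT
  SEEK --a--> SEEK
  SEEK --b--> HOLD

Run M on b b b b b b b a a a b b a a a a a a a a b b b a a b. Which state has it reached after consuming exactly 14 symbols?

Trace: REST -b-> SHUT -b-> SHUT -b-> SHUT -b-> SHUT -b-> SHUT -b-> SHUT -b-> SHUT -a-> REST -a-> REST -a-> REST -b-> SHUT -b-> SHUT -a-> REST -a-> REST
After 14 symbols: REST.

REST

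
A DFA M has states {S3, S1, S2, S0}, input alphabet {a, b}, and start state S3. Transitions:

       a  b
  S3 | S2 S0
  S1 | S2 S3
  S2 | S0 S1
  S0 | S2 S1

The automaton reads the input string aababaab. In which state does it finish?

S1

S3 → S2 → S0 → S1 → S2 → S1 → S2 → S0 → S1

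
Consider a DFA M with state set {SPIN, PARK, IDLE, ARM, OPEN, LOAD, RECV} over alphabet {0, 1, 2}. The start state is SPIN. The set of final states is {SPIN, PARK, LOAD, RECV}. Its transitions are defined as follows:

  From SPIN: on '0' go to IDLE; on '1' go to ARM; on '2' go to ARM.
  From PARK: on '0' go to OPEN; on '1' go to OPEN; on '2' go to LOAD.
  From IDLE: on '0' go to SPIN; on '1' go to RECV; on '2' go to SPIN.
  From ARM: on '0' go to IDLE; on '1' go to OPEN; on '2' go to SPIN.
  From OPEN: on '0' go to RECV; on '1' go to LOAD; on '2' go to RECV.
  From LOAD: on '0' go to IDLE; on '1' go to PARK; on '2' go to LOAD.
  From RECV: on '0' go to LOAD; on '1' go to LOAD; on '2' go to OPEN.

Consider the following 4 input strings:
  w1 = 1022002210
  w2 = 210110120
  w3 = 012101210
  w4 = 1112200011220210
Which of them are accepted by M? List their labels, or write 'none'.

none

w1:
  start at SPIN
  read '1': SPIN → ARM
  read '0': ARM → IDLE
  read '2': IDLE → SPIN
  read '2': SPIN → ARM
  read '0': ARM → IDLE
  read '0': IDLE → SPIN
  read '2': SPIN → ARM
  read '2': ARM → SPIN
  read '1': SPIN → ARM
  read '0': ARM → IDLE
  end IDLE, rejected
w2:
  start at SPIN
  read '2': SPIN → ARM
  read '1': ARM → OPEN
  read '0': OPEN → RECV
  read '1': RECV → LOAD
  read '1': LOAD → PARK
  read '0': PARK → OPEN
  read '1': OPEN → LOAD
  read '2': LOAD → LOAD
  read '0': LOAD → IDLE
  end IDLE, rejected
w3:
  start at SPIN
  read '0': SPIN → IDLE
  read '1': IDLE → RECV
  read '2': RECV → OPEN
  read '1': OPEN → LOAD
  read '0': LOAD → IDLE
  read '1': IDLE → RECV
  read '2': RECV → OPEN
  read '1': OPEN → LOAD
  read '0': LOAD → IDLE
  end IDLE, rejected
w4:
  start at SPIN
  read '1': SPIN → ARM
  read '1': ARM → OPEN
  read '1': OPEN → LOAD
  read '2': LOAD → LOAD
  read '2': LOAD → LOAD
  read '0': LOAD → IDLE
  read '0': IDLE → SPIN
  read '0': SPIN → IDLE
  read '1': IDLE → RECV
  read '1': RECV → LOAD
  read '2': LOAD → LOAD
  read '2': LOAD → LOAD
  read '0': LOAD → IDLE
  read '2': IDLE → SPIN
  read '1': SPIN → ARM
  read '0': ARM → IDLE
  end IDLE, rejected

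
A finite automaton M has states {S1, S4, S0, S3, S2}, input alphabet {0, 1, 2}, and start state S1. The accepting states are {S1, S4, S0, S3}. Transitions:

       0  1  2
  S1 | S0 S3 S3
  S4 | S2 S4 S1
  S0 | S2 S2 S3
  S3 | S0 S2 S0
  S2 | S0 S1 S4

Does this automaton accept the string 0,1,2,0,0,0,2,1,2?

S1 → S0 → S2 → S4 → S2 → S0 → S2 → S4 → S4 → S1
End state S1 is accepting.

Yes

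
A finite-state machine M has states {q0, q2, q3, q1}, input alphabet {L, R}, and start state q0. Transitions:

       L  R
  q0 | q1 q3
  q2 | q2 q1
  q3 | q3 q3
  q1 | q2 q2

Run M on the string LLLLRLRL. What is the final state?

Trace: q0 -L-> q1 -L-> q2 -L-> q2 -L-> q2 -R-> q1 -L-> q2 -R-> q1 -L-> q2

q2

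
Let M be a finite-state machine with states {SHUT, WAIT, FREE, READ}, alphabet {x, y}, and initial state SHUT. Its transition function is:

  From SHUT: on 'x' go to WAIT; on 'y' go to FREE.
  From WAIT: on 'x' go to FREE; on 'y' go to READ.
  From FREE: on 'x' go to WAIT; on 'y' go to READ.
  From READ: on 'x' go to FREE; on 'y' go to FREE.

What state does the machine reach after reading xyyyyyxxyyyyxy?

start at SHUT
read 'x': SHUT → WAIT
read 'y': WAIT → READ
read 'y': READ → FREE
read 'y': FREE → READ
read 'y': READ → FREE
read 'y': FREE → READ
read 'x': READ → FREE
read 'x': FREE → WAIT
read 'y': WAIT → READ
read 'y': READ → FREE
read 'y': FREE → READ
read 'y': READ → FREE
read 'x': FREE → WAIT
read 'y': WAIT → READ

READ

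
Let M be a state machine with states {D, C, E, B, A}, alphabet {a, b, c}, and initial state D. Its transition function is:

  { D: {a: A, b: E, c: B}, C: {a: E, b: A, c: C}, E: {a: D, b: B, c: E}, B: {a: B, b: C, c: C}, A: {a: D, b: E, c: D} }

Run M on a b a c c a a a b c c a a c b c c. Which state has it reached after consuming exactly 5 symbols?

D → A → E → D → B → C
After 5 symbols: C.

C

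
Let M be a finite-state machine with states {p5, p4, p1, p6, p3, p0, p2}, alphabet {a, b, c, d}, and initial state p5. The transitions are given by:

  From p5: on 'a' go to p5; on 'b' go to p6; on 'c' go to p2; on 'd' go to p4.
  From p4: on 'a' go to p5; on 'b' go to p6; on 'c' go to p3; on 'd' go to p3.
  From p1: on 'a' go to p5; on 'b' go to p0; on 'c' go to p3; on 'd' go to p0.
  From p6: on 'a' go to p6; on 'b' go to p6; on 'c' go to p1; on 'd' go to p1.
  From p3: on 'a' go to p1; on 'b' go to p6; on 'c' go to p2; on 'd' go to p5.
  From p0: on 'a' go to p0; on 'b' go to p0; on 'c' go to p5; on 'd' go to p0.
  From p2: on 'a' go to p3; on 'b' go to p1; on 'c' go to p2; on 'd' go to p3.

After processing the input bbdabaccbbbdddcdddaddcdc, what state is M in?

start at p5
read 'b': p5 → p6
read 'b': p6 → p6
read 'd': p6 → p1
read 'a': p1 → p5
read 'b': p5 → p6
read 'a': p6 → p6
read 'c': p6 → p1
read 'c': p1 → p3
read 'b': p3 → p6
read 'b': p6 → p6
read 'b': p6 → p6
read 'd': p6 → p1
read 'd': p1 → p0
read 'd': p0 → p0
read 'c': p0 → p5
read 'd': p5 → p4
read 'd': p4 → p3
read 'd': p3 → p5
read 'a': p5 → p5
read 'd': p5 → p4
read 'd': p4 → p3
read 'c': p3 → p2
read 'd': p2 → p3
read 'c': p3 → p2

p2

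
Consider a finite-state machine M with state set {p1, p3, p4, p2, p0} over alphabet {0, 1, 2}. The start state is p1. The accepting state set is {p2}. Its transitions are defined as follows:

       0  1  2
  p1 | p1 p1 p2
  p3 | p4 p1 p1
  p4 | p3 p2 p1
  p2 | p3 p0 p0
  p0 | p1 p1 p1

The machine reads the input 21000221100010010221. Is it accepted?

No

start at p1
read '2': p1 → p2
read '1': p2 → p0
read '0': p0 → p1
read '0': p1 → p1
read '0': p1 → p1
read '2': p1 → p2
read '2': p2 → p0
read '1': p0 → p1
read '1': p1 → p1
read '0': p1 → p1
read '0': p1 → p1
read '0': p1 → p1
read '1': p1 → p1
read '0': p1 → p1
read '0': p1 → p1
read '1': p1 → p1
read '0': p1 → p1
read '2': p1 → p2
read '2': p2 → p0
read '1': p0 → p1
End state p1 is not accepting.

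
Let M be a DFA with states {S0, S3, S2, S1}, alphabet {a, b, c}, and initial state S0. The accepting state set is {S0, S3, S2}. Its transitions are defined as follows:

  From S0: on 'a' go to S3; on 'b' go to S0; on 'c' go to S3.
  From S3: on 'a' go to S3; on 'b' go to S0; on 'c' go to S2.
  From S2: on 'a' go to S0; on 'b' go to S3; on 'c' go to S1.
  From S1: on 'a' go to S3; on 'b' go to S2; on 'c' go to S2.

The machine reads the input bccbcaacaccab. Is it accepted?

Yes

start at S0
read 'b': S0 → S0
read 'c': S0 → S3
read 'c': S3 → S2
read 'b': S2 → S3
read 'c': S3 → S2
read 'a': S2 → S0
read 'a': S0 → S3
read 'c': S3 → S2
read 'a': S2 → S0
read 'c': S0 → S3
read 'c': S3 → S2
read 'a': S2 → S0
read 'b': S0 → S0
End state S0 is accepting.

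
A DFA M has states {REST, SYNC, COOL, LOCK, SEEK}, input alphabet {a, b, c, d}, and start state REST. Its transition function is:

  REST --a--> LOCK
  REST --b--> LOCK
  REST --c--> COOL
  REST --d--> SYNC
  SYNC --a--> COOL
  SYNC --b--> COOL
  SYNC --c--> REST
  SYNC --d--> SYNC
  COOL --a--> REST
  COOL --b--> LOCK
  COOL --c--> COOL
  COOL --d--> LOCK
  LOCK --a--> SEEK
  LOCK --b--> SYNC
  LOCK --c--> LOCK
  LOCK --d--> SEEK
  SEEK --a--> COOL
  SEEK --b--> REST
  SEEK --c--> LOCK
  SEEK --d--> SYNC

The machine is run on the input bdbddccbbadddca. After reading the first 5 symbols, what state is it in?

start at REST
read 'b': REST → LOCK
read 'd': LOCK → SEEK
read 'b': SEEK → REST
read 'd': REST → SYNC
read 'd': SYNC → SYNC
After 5 symbols: SYNC.

SYNC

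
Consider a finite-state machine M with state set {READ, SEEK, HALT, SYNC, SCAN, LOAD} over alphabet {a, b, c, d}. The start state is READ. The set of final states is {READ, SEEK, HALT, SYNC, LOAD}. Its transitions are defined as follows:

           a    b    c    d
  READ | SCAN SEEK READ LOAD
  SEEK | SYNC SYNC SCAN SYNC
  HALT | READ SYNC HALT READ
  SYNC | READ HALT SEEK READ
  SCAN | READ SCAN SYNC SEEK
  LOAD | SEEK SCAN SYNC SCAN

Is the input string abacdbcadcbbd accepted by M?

start at READ
read 'a': READ → SCAN
read 'b': SCAN → SCAN
read 'a': SCAN → READ
read 'c': READ → READ
read 'd': READ → LOAD
read 'b': LOAD → SCAN
read 'c': SCAN → SYNC
read 'a': SYNC → READ
read 'd': READ → LOAD
read 'c': LOAD → SYNC
read 'b': SYNC → HALT
read 'b': HALT → SYNC
read 'd': SYNC → READ
End state READ is accepting.

Yes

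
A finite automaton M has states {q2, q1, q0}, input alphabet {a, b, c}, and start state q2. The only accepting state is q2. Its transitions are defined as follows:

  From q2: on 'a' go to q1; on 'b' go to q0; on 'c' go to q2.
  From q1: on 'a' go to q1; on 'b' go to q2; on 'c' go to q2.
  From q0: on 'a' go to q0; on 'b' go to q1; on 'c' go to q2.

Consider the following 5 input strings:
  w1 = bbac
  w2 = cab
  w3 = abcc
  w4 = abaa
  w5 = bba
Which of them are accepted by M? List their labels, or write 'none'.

w1: q2 → q0 → q1 → q1 → q2  → end q2, accepted
w2: q2 → q2 → q1 → q2  → end q2, accepted
w3: q2 → q1 → q2 → q2 → q2  → end q2, accepted
w4: q2 → q1 → q2 → q1 → q1  → end q1, rejected
w5: q2 → q0 → q1 → q1  → end q1, rejected

w1, w2, w3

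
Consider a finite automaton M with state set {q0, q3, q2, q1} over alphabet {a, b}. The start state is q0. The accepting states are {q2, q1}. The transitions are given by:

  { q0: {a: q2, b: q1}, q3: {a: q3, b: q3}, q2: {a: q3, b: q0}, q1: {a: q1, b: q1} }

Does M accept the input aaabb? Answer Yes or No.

start at q0
read 'a': q0 → q2
read 'a': q2 → q3
read 'a': q3 → q3
read 'b': q3 → q3
read 'b': q3 → q3
End state q3 is not accepting.

No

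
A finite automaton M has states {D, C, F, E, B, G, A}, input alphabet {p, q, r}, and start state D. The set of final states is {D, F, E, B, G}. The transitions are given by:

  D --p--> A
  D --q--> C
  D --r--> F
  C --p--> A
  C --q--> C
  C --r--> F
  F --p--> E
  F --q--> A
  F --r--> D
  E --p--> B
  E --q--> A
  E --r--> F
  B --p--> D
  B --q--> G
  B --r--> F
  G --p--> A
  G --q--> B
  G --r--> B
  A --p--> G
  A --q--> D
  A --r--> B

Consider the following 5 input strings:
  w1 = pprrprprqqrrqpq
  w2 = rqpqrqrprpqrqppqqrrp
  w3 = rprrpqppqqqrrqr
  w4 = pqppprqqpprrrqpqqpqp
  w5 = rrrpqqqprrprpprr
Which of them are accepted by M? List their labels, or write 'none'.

w1, w2, w3, w5

w1:
  start at D
  read 'p': D → A
  read 'p': A → G
  read 'r': G → B
  read 'r': B → F
  read 'p': F → E
  read 'r': E → F
  read 'p': F → E
  read 'r': E → F
  read 'q': F → A
  read 'q': A → D
  read 'r': D → F
  read 'r': F → D
  read 'q': D → C
  read 'p': C → A
  read 'q': A → D
  end D, accepted
w2:
  start at D
  read 'r': D → F
  read 'q': F → A
  read 'p': A → G
  read 'q': G → B
  read 'r': B → F
  read 'q': F → A
  read 'r': A → B
  read 'p': B → D
  read 'r': D → F
  read 'p': F → E
  read 'q': E → A
  read 'r': A → B
  read 'q': B → G
  read 'p': G → A
  read 'p': A → G
  read 'q': G → B
  read 'q': B → G
  read 'r': G → B
  read 'r': B → F
  read 'p': F → E
  end E, accepted
w3:
  start at D
  read 'r': D → F
  read 'p': F → E
  read 'r': E → F
  read 'r': F → D
  read 'p': D → A
  read 'q': A → D
  read 'p': D → A
  read 'p': A → G
  read 'q': G → B
  read 'q': B → G
  read 'q': G → B
  read 'r': B → F
  read 'r': F → D
  read 'q': D → C
  read 'r': C → F
  end F, accepted
w4:
  start at D
  read 'p': D → A
  read 'q': A → D
  read 'p': D → A
  read 'p': A → G
  read 'p': G → A
  read 'r': A → B
  read 'q': B → G
  read 'q': G → B
  read 'p': B → D
  read 'p': D → A
  read 'r': A → B
  read 'r': B → F
  read 'r': F → D
  read 'q': D → C
  read 'p': C → A
  read 'q': A → D
  read 'q': D → C
  read 'p': C → A
  read 'q': A → D
  read 'p': D → A
  end A, rejected
w5:
  start at D
  read 'r': D → F
  read 'r': F → D
  read 'r': D → F
  read 'p': F → E
  read 'q': E → A
  read 'q': A → D
  read 'q': D → C
  read 'p': C → A
  read 'r': A → B
  read 'r': B → F
  read 'p': F → E
  read 'r': E → F
  read 'p': F → E
  read 'p': E → B
  read 'r': B → F
  read 'r': F → D
  end D, accepted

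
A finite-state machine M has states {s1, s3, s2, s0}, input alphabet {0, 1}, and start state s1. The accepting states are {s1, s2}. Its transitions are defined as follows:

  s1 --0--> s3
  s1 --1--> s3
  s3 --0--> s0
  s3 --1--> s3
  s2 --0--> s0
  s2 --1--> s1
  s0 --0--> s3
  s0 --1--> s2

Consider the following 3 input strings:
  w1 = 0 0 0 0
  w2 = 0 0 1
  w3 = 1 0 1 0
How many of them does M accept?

1

w1: s1 → s3 → s0 → s3 → s0  → end s0, rejected
w2: s1 → s3 → s0 → s2  → end s2, accepted
w3: s1 → s3 → s0 → s2 → s0  → end s0, rejected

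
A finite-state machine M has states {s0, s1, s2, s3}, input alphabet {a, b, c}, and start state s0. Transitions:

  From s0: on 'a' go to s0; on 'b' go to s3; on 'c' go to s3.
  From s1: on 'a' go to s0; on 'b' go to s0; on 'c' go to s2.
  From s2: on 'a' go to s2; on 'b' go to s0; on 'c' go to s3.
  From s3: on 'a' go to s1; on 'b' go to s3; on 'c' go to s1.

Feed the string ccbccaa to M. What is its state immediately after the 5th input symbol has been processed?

start at s0
read 'c': s0 → s3
read 'c': s3 → s1
read 'b': s1 → s0
read 'c': s0 → s3
read 'c': s3 → s1
After 5 symbols: s1.

s1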